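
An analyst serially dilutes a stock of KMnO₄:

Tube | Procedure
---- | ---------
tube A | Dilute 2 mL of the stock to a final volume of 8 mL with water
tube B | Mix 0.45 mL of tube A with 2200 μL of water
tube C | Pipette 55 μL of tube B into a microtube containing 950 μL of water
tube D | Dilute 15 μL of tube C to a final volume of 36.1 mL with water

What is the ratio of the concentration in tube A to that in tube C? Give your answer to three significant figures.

108

Step 1: 2 mL brought to 8 mL → factor 8/2 = 4
Step 2: 0.45 mL + 2200 μL = 2.65 mL total → factor 2.65/0.45 = 5.8889
Step 3: 55 μL + 950 μL = 1005 μL total → factor 1005/55 = 18.273
Dilution factor to tube A = 4; to tube C = 430.42
[tube A]/[tube C] = (factor to tube C)/(factor to tube A) = 430.42/4 = 108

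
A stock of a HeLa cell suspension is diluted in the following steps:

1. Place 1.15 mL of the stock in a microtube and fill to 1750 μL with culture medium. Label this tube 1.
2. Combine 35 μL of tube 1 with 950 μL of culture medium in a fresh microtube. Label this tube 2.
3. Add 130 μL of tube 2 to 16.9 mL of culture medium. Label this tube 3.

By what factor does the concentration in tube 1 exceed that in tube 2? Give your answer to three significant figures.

28.1

Step 1: 1.15 mL brought to 1750 μL → factor 1.75/1.15 = 1.5217
Step 2: 35 μL + 950 μL = 985 μL total → factor 985/35 = 28.143
Dilution factor to tube 1 = 1.5217; to tube 2 = 42.826
[tube 1]/[tube 2] = (factor to tube 2)/(factor to tube 1) = 42.826/1.5217 = 28.1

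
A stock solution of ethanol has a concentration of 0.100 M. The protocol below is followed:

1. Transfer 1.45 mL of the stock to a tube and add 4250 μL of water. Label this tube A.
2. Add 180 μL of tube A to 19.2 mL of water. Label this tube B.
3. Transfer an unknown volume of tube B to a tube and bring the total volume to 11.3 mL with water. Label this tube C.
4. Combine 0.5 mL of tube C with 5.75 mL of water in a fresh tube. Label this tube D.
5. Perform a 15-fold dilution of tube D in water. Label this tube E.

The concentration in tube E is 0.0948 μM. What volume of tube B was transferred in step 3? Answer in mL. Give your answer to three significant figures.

0.850 mL

Step 1: 1.45 mL + 4250 μL = 5.7 mL total → factor 5.7/1.45 = 3.931
Step 2: 180 μL + 19.2 mL = 19380 μL total → factor 19380/180 = 107.67
Step 3: v brought to 11.3 mL → factor = 11.3 mL/v
Step 4: 0.5 mL + 5.75 mL = 6.25 mL total → factor 6.25/0.5 = 12.5
Step 5: 15-fold → factor 15
Product of known-step factors = 79358
Overall factor = 0.100 M / (0.0948 μM) = 1.0549 × 10^6
Step-3 factor = 1.0549 × 10^6 / 79358 = 13.292
v = 11.3 mL / 13.292 = 0.850 mL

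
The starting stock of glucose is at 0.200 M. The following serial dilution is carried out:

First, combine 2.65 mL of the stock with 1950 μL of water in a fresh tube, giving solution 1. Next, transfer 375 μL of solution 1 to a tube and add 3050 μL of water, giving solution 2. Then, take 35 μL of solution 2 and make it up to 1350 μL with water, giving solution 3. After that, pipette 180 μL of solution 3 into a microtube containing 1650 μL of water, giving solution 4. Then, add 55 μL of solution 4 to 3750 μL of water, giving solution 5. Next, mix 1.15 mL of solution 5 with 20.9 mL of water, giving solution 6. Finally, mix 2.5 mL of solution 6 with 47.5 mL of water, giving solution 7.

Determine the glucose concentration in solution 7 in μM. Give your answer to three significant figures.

0.00121 μM

Step 1: 2.65 mL + 1950 μL = 4.6 mL total → factor 4.6/2.65 = 1.7358
Step 2: 375 μL + 3050 μL = 3425 μL total → factor 3425/375 = 9.1333
Step 3: 35 μL brought to 1350 μL → factor 1350/35 = 38.571
Step 4: 180 μL + 1650 μL = 1830 μL total → factor 1830/180 = 10.167
Step 5: 55 μL + 3750 μL = 3805 μL total → factor 3805/55 = 69.182
Step 6: 1.15 mL + 20.9 mL = 22.05 mL total → factor 22.05/1.15 = 19.174
Step 7: 2.5 mL + 47.5 mL = 50 mL total → factor 50/2.5 = 20
Overall dilution factor = 1.7358 × 9.1333 × 38.571 × 10.167 × 69.182 × 19.174 × 20 = 1.6494 × 10^8
Final = 0.200 M / 1.6494 × 10^8 = 1.213 × 10^-9 M = 0.00121 μM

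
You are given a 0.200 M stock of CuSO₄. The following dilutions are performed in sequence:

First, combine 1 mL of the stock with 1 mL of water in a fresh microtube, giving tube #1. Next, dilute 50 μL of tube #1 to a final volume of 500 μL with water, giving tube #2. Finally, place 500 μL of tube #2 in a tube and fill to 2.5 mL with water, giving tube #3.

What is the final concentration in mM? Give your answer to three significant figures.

2.00 mM

Step 1: 1 mL + 1 mL = 2 mL total → factor 2/1 = 2
Step 2: 50 μL brought to 500 μL → factor 500/50 = 10
Step 3: 500 μL brought to 2.5 mL → factor 2500/500 = 5
Overall dilution factor = 2 × 10 × 5 = 100
Final = 0.200 M / 100 = 0.002000 M = 2.00 mM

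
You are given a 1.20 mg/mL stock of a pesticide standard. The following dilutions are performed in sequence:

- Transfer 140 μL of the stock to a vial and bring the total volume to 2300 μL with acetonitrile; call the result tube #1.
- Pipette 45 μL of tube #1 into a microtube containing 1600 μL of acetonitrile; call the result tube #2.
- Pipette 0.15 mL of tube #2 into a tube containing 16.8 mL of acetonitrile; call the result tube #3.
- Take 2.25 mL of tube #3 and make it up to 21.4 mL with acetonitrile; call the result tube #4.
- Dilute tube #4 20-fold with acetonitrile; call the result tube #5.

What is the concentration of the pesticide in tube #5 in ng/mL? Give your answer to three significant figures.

Step 1: 140 μL brought to 2300 μL → factor 2300/140 = 16.429
Step 2: 45 μL + 1600 μL = 1645 μL total → factor 1645/45 = 36.556
Step 3: 0.15 mL + 16.8 mL = 16.95 mL total → factor 16.95/0.15 = 113
Step 4: 2.25 mL brought to 21.4 mL → factor 21.4/2.25 = 9.5111
Step 5: 20-fold → factor 20
Overall dilution factor = 16.429 × 36.556 × 113 × 9.5111 × 20 = 1.2909 × 10^7
Final = 1.20 mg/mL / 1.2909 × 10^7 = 9.296 × 10^-8 mg/mL = 0.0930 ng/mL

0.0930 ng/mL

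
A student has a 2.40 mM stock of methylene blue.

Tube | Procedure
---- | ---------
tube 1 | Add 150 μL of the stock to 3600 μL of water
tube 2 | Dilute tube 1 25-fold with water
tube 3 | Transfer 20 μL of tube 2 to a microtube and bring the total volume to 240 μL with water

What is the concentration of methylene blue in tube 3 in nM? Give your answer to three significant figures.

Step 1: 150 μL + 3600 μL = 3750 μL total → factor 3750/150 = 25
Step 2: 25-fold → factor 25
Step 3: 20 μL brought to 240 μL → factor 240/20 = 12
Overall dilution factor = 25 × 25 × 12 = 7500
Final = 2.40 mM / 7500 = 0.0003200 mM = 320 nM

320 nM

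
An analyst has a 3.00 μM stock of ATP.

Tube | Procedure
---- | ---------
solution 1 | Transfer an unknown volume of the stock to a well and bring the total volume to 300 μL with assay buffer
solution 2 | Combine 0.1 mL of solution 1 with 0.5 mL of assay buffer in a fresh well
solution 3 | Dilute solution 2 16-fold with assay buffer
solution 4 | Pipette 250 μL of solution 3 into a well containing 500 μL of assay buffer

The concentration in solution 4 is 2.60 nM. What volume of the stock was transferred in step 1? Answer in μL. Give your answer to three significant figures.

74.9 μL

Step 1: v brought to 300 μL → factor = 300 μL/v
Step 2: 0.1 mL + 0.5 mL = 0.6 mL total → factor 0.6/0.1 = 6
Step 3: 16-fold → factor 16
Step 4: 250 μL + 500 μL = 750 μL total → factor 750/250 = 3
Product of known-step factors = 288
Overall factor = 3.00 μM / (2.60 nM) = 1153.8
Step-1 factor = 1153.8 / 288 = 4.0064
v = 300 μL / 4.0064 = 74.9 μL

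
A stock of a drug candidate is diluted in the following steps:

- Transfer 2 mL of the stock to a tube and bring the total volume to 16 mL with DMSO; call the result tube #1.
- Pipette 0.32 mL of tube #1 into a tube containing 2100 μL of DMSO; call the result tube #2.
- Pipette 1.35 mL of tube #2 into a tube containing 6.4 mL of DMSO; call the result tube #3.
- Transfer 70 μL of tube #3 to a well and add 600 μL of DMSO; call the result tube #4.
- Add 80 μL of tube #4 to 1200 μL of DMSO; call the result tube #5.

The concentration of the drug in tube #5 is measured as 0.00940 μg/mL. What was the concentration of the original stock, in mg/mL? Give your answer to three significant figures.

0.500 mg/mL

Step 1: 2 mL brought to 16 mL → factor 16/2 = 8
Step 2: 0.32 mL + 2100 μL = 2.42 mL total → factor 2.42/0.32 = 7.5625
Step 3: 1.35 mL + 6.4 mL = 7.75 mL total → factor 7.75/1.35 = 5.7407
Step 4: 70 μL + 600 μL = 670 μL total → factor 670/70 = 9.5714
Step 5: 80 μL + 1200 μL = 1280 μL total → factor 1280/80 = 16
Overall dilution factor = 8 × 7.5625 × 5.7407 × 9.5714 × 16 = 53189
Stock = 0.00940 μg/mL × 53189 = 500.0 μg/mL = 0.500 mg/mL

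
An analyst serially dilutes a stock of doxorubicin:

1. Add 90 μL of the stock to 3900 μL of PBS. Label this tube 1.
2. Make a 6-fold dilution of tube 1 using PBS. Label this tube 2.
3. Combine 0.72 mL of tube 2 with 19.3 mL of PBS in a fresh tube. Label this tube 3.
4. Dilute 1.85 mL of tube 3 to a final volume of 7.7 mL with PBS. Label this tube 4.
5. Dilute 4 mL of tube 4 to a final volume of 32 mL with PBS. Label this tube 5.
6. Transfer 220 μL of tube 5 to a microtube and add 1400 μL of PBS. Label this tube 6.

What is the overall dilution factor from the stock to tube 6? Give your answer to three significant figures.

1.81 × 10^6

Step 1: 90 μL + 3900 μL = 3990 μL total → factor 3990/90 = 44.333
Step 2: 6-fold → factor 6
Step 3: 0.72 mL + 19.3 mL = 20.02 mL total → factor 20.02/0.72 = 27.806
Step 4: 1.85 mL brought to 7.7 mL → factor 7.7/1.85 = 4.1622
Step 5: 4 mL brought to 32 mL → factor 32/4 = 8
Step 6: 220 μL + 1400 μL = 1620 μL total → factor 1620/220 = 7.3636
Overall dilution factor = 44.333 × 6 × 27.806 × 4.1622 × 8 × 7.3636 = 1.8135 × 10^6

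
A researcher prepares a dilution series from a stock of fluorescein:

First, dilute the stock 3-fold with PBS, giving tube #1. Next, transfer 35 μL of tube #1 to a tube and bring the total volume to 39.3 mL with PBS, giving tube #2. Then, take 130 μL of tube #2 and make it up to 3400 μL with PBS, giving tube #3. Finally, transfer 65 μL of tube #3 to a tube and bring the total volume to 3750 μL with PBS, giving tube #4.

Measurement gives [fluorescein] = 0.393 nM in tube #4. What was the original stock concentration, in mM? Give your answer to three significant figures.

2.00 mM

Step 1: 3-fold → factor 3
Step 2: 35 μL brought to 39.3 mL → factor 39300/35 = 1122.9
Step 3: 130 μL brought to 3400 μL → factor 3400/130 = 26.154
Step 4: 65 μL brought to 3750 μL → factor 3750/65 = 57.692
Overall dilution factor = 3 × 1122.9 × 26.154 × 57.692 = 5.0828 × 10^6
Stock = 0.393 nM × 5.0828 × 10^6 = 1.998 × 10^6 nM = 2.00 mM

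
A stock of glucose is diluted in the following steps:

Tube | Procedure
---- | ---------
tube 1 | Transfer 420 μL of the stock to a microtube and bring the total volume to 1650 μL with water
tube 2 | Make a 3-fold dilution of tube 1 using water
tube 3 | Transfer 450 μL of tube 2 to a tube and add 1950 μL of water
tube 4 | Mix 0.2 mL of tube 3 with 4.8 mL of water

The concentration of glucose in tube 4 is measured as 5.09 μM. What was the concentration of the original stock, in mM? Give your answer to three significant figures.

Step 1: 420 μL brought to 1650 μL → factor 1650/420 = 3.9286
Step 2: 3-fold → factor 3
Step 3: 450 μL + 1950 μL = 2400 μL total → factor 2400/450 = 5.3333
Step 4: 0.2 mL + 4.8 mL = 5 mL total → factor 5/0.2 = 25
Overall dilution factor = 3.9286 × 3 × 5.3333 × 25 = 1571.4
Stock = 5.09 μM × 1571.4 = 7999 μM = 8.00 mM

8.00 mM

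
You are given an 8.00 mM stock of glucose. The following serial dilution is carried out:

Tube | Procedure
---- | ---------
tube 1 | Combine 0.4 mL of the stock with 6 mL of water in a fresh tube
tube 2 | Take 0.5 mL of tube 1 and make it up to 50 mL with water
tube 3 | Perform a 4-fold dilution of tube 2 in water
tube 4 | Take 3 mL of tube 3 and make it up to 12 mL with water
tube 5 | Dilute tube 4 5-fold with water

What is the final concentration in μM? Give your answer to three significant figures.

0.0625 μM

Step 1: 0.4 mL + 6 mL = 6.4 mL total → factor 6.4/0.4 = 16
Step 2: 0.5 mL brought to 50 mL → factor 50/0.5 = 100
Step 3: 4-fold → factor 4
Step 4: 3 mL brought to 12 mL → factor 12/3 = 4
Step 5: 5-fold → factor 5
Overall dilution factor = 16 × 100 × 4 × 4 × 5 = 1.28 × 10^5
Final = 8.00 mM / 1.28 × 10^5 = 6.250 × 10^-5 mM = 0.0625 μM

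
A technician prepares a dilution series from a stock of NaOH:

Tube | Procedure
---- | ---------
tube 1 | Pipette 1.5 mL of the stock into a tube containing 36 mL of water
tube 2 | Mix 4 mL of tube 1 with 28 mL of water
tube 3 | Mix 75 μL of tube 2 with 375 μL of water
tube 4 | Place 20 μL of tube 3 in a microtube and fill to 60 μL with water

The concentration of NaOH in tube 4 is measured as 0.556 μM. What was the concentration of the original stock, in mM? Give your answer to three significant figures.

Step 1: 1.5 mL + 36 mL = 37.5 mL total → factor 37.5/1.5 = 25
Step 2: 4 mL + 28 mL = 32 mL total → factor 32/4 = 8
Step 3: 75 μL + 375 μL = 450 μL total → factor 450/75 = 6
Step 4: 20 μL brought to 60 μL → factor 60/20 = 3
Overall dilution factor = 25 × 8 × 6 × 3 = 3600
Stock = 0.556 μM × 3600 = 2002 μM = 2.00 mM

2.00 mM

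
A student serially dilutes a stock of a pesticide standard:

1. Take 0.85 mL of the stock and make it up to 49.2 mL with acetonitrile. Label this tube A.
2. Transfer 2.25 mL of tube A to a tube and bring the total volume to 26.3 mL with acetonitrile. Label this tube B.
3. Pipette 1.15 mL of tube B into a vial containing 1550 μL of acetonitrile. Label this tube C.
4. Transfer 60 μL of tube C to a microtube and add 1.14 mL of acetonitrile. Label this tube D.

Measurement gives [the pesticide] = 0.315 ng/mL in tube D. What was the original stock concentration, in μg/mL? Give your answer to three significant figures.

10.0 μg/mL

Step 1: 0.85 mL brought to 49.2 mL → factor 49.2/0.85 = 57.882
Step 2: 2.25 mL brought to 26.3 mL → factor 26.3/2.25 = 11.689
Step 3: 1.15 mL + 1550 μL = 2.7 mL total → factor 2.7/1.15 = 2.3478
Step 4: 60 μL + 1.14 mL = 1200 μL total → factor 1200/60 = 20
Overall dilution factor = 57.882 × 11.689 × 2.3478 × 20 = 31770
Stock = 0.315 ng/mL × 31770 = 1.001 × 10^4 ng/mL = 10.0 μg/mL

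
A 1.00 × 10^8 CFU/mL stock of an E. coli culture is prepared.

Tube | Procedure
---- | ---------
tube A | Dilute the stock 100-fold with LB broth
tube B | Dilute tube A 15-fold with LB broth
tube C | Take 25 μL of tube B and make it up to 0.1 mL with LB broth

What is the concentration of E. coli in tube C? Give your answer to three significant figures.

Step 1: 100-fold → factor 100
Step 2: 15-fold → factor 15
Step 3: 25 μL brought to 0.1 mL → factor 100/25 = 4
Overall dilution factor = 100 × 15 × 4 = 6000
Final = 1.00 × 10^8 CFU/mL / 6000 = 1.67 × 10^4 CFU/mL

1.67 × 10^4 CFU/mL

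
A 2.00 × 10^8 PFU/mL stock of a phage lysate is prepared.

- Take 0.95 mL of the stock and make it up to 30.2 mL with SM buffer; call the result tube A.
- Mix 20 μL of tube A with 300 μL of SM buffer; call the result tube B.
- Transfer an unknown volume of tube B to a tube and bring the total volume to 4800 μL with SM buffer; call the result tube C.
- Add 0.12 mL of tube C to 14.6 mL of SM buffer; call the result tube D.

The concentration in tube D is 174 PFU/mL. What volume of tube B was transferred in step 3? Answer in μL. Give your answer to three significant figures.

261 μL

Step 1: 0.95 mL brought to 30.2 mL → factor 30.2/0.95 = 31.789
Step 2: 20 μL + 300 μL = 320 μL total → factor 320/20 = 16
Step 3: v brought to 4800 μL → factor = 4800 μL/v
Step 4: 0.12 mL + 14.6 mL = 14.72 mL total → factor 14.72/0.12 = 122.67
Product of known-step factors = 62392
Overall factor = 2.00 × 10^8 PFU/mL / (174 PFU/mL) = 1.1494 × 10^6
Step-3 factor = 1.1494 × 10^6 / 62392 = 18.423
v = 4800 μL / 18.423 = 261 μL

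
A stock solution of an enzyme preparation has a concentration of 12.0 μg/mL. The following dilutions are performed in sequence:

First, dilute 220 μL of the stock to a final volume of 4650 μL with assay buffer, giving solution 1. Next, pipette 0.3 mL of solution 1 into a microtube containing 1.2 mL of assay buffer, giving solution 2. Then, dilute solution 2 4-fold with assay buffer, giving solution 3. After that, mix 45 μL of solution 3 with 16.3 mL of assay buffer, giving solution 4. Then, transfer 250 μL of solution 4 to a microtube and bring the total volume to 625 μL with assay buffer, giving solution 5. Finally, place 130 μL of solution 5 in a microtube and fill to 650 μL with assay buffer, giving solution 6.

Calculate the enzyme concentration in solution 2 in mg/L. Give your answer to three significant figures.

Step 1: 220 μL brought to 4650 μL → factor 4650/220 = 21.136
Step 2: 0.3 mL + 1.2 mL = 1.5 mL total → factor 1.5/0.3 = 5
Dilution factor through solution 2 = 21.136 × 5 = 105.68
[solution 2] = 12.0 μg/mL / 105.68 = 0.1135 μg/mL = 0.114 mg/L

0.114 mg/L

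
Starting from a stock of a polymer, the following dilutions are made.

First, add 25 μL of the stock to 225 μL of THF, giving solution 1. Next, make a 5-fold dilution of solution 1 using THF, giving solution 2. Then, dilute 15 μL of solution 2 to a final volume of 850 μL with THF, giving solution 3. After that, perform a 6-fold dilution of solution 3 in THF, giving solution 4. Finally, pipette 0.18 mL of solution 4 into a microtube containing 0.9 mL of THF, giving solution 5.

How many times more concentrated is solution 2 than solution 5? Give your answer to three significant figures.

2.04 × 10^3

Step 1: 25 μL + 225 μL = 250 μL total → factor 250/25 = 10
Step 2: 5-fold → factor 5
Step 3: 15 μL brought to 850 μL → factor 850/15 = 56.667
Step 4: 6-fold → factor 6
Step 5: 0.18 mL + 0.9 mL = 1.08 mL total → factor 1.08/0.18 = 6
Dilution factor to solution 2 = 50; to solution 5 = 1.02 × 10^5
[solution 2]/[solution 5] = (factor to solution 5)/(factor to solution 2) = 1.02 × 10^5/50 = 2.04 × 10^3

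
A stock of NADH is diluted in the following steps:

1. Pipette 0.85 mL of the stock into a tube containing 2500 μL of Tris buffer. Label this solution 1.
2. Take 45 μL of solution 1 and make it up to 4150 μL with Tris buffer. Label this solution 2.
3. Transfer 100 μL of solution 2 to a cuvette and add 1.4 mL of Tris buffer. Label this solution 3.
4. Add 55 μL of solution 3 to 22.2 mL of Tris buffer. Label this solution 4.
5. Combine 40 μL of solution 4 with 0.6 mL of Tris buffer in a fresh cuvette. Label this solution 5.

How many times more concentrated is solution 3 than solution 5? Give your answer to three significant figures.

6.47 × 10^3

Step 1: 0.85 mL + 2500 μL = 3.35 mL total → factor 3.35/0.85 = 3.9412
Step 2: 45 μL brought to 4150 μL → factor 4150/45 = 92.222
Step 3: 100 μL + 1.4 mL = 1500 μL total → factor 1500/100 = 15
Step 4: 55 μL + 22.2 mL = 22255 μL total → factor 22255/55 = 404.64
Step 5: 40 μL + 0.6 mL = 640 μL total → factor 640/40 = 16
Dilution factor to solution 3 = 5452; to solution 5 = 3.5297 × 10^7
[solution 3]/[solution 5] = (factor to solution 5)/(factor to solution 3) = 3.5297 × 10^7/5452 = 6.47 × 10^3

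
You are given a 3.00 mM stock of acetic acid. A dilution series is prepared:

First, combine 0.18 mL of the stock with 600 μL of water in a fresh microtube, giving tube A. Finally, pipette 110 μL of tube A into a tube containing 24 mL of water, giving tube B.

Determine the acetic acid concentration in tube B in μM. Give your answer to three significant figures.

3.16 μM

Step 1: 0.18 mL + 600 μL = 0.78 mL total → factor 0.78/0.18 = 4.3333
Step 2: 110 μL + 24 mL = 24110 μL total → factor 24110/110 = 219.18
Overall dilution factor = 4.3333 × 219.18 = 949.79
Final = 3.00 mM / 949.79 = 0.003159 mM = 3.16 μM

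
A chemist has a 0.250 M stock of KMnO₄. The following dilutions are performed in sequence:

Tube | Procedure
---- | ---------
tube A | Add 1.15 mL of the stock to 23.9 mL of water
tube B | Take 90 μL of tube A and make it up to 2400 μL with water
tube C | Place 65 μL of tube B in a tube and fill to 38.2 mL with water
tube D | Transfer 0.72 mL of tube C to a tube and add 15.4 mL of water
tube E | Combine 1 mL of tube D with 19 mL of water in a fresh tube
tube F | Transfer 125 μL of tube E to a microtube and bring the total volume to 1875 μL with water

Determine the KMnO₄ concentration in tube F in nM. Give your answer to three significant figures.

Step 1: 1.15 mL + 23.9 mL = 25.05 mL total → factor 25.05/1.15 = 21.783
Step 2: 90 μL brought to 2400 μL → factor 2400/90 = 26.667
Step 3: 65 μL brought to 38.2 mL → factor 38200/65 = 587.69
Step 4: 0.72 mL + 15.4 mL = 16.12 mL total → factor 16.12/0.72 = 22.389
Step 5: 1 mL + 19 mL = 20 mL total → factor 20/1 = 20
Step 6: 125 μL brought to 1875 μL → factor 1875/125 = 15
Overall dilution factor = 21.783 × 26.667 × 587.69 × 22.389 × 20 × 15 = 2.2929 × 10^9
Final = 0.250 M / 2.2929 × 10^9 = 1.090 × 10^-10 M = 0.109 nM

0.109 nM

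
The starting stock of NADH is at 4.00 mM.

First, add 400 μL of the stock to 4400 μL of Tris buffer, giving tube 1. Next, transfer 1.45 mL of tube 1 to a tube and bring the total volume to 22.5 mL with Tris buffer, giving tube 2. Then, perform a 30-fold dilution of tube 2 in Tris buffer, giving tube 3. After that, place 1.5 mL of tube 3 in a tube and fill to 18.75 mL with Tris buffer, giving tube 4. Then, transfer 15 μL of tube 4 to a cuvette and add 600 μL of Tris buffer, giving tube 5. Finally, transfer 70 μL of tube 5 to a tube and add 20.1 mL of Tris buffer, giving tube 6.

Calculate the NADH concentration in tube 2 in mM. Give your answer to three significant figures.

Step 1: 400 μL + 4400 μL = 4800 μL total → factor 4800/400 = 12
Step 2: 1.45 mL brought to 22.5 mL → factor 22.5/1.45 = 15.517
Dilution factor through tube 2 = 12 × 15.517 = 186.21
[tube 2] = 4.00 mM / 186.21 = 0.0215 mM

0.0215 mM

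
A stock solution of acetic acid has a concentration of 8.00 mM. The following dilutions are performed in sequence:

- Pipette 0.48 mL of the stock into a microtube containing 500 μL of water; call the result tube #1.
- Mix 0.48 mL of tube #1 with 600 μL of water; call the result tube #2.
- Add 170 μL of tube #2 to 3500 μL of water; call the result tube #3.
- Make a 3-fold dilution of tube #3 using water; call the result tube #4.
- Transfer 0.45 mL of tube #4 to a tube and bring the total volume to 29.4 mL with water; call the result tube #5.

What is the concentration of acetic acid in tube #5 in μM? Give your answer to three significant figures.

Step 1: 0.48 mL + 500 μL = 0.98 mL total → factor 0.98/0.48 = 2.0417
Step 2: 0.48 mL + 600 μL = 1.08 mL total → factor 1.08/0.48 = 2.25
Step 3: 170 μL + 3500 μL = 3670 μL total → factor 3670/170 = 21.588
Step 4: 3-fold → factor 3
Step 5: 0.45 mL brought to 29.4 mL → factor 29.4/0.45 = 65.333
Overall dilution factor = 2.0417 × 2.25 × 21.588 × 3 × 65.333 = 19438
Final = 8.00 mM / 19438 = 0.0004116 mM = 0.412 μM

0.412 μM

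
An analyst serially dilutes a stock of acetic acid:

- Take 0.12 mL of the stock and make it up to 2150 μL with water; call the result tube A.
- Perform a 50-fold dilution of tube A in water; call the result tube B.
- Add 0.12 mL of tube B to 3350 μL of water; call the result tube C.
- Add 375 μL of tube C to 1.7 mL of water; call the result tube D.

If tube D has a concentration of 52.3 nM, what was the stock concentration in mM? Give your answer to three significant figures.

Step 1: 0.12 mL brought to 2150 μL → factor 2.15/0.12 = 17.917
Step 2: 50-fold → factor 50
Step 3: 0.12 mL + 3350 μL = 3.47 mL total → factor 3.47/0.12 = 28.917
Step 4: 375 μL + 1.7 mL = 2075 μL total → factor 2075/375 = 5.5333
Overall dilution factor = 17.917 × 50 × 28.917 × 5.5333 = 1.4334 × 10^5
Stock = 52.3 nM × 1.4334 × 10^5 = 7.497 × 10^6 nM = 7.50 mM

7.50 mM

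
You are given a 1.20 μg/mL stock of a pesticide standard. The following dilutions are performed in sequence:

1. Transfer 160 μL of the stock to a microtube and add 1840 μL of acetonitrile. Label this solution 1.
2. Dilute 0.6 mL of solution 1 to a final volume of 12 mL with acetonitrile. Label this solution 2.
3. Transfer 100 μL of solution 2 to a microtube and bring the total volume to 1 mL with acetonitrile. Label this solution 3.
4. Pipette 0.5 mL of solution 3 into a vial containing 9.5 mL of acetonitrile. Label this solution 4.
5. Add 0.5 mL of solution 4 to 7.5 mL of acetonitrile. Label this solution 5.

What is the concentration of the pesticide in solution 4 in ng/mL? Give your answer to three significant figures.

0.0240 ng/mL

Step 1: 160 μL + 1840 μL = 2000 μL total → factor 2000/160 = 12.5
Step 2: 0.6 mL brought to 12 mL → factor 12/0.6 = 20
Step 3: 100 μL brought to 1 mL → factor 1000/100 = 10
Step 4: 0.5 mL + 9.5 mL = 10 mL total → factor 10/0.5 = 20
Dilution factor through solution 4 = 12.5 × 20 × 10 × 20 = 50000
[solution 4] = 1.20 μg/mL / 50000 = 2.400 × 10^-5 μg/mL = 0.0240 ng/mL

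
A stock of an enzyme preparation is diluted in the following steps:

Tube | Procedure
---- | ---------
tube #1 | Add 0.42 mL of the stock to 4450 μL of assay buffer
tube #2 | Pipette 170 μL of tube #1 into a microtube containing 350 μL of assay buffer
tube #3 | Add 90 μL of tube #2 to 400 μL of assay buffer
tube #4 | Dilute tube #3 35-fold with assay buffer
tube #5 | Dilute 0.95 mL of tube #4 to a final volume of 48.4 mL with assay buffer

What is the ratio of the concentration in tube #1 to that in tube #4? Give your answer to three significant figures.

Step 1: 0.42 mL + 4450 μL = 4.87 mL total → factor 4.87/0.42 = 11.595
Step 2: 170 μL + 350 μL = 520 μL total → factor 520/170 = 3.0588
Step 3: 90 μL + 400 μL = 490 μL total → factor 490/90 = 5.4444
Step 4: 35-fold → factor 35
Dilution factor to tube #1 = 11.595; to tube #4 = 6758.6
[tube #1]/[tube #4] = (factor to tube #4)/(factor to tube #1) = 6758.6/11.595 = 583

583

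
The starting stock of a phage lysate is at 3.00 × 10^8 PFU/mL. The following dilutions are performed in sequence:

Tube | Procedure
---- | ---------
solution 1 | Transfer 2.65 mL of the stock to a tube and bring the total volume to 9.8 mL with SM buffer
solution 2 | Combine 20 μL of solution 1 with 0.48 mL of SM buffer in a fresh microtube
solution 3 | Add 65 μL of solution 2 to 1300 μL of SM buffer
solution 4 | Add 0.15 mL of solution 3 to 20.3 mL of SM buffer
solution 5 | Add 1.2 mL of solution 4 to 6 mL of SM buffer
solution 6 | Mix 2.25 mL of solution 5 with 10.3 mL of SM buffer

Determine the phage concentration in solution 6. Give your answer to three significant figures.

33.9 PFU/mL

Step 1: 2.65 mL brought to 9.8 mL → factor 9.8/2.65 = 3.6981
Step 2: 20 μL + 0.48 mL = 500 μL total → factor 500/20 = 25
Step 3: 65 μL + 1300 μL = 1365 μL total → factor 1365/65 = 21
Step 4: 0.15 mL + 20.3 mL = 20.45 mL total → factor 20.45/0.15 = 136.33
Step 5: 1.2 mL + 6 mL = 7.2 mL total → factor 7.2/1.2 = 6
Step 6: 2.25 mL + 10.3 mL = 12.55 mL total → factor 12.55/2.25 = 5.5778
Overall dilution factor = 3.6981 × 25 × 21 × 136.33 × 6 × 5.5778 = 8.8584 × 10^6
Final = 3.00 × 10^8 PFU/mL / 8.8584 × 10^6 = 33.9 PFU/mL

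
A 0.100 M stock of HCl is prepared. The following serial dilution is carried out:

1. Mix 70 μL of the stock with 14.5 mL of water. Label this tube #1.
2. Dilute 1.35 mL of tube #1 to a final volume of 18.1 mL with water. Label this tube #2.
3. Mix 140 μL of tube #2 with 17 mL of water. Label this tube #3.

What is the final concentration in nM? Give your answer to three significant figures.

293 nM

Step 1: 70 μL + 14.5 mL = 14570 μL total → factor 14570/70 = 208.14
Step 2: 1.35 mL brought to 18.1 mL → factor 18.1/1.35 = 13.407
Step 3: 140 μL + 17 mL = 17140 μL total → factor 17140/140 = 122.43
Overall dilution factor = 208.14 × 13.407 × 122.43 = 3.4166 × 10^5
Final = 0.100 M / 3.4166 × 10^5 = 2.927 × 10^-7 M = 293 nM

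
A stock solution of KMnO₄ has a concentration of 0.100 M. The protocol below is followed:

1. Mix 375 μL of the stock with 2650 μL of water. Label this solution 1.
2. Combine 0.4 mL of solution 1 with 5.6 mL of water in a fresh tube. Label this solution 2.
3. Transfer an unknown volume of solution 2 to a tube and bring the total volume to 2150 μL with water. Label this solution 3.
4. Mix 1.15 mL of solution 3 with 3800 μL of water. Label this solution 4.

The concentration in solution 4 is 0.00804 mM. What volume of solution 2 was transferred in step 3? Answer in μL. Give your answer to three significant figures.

90.0 μL

Step 1: 375 μL + 2650 μL = 3025 μL total → factor 3025/375 = 8.0667
Step 2: 0.4 mL + 5.6 mL = 6 mL total → factor 6/0.4 = 15
Step 3: v brought to 2150 μL → factor = 2150 μL/v
Step 4: 1.15 mL + 3800 μL = 4.95 mL total → factor 4.95/1.15 = 4.3043
Product of known-step factors = 520.83
Overall factor = 0.100 M / (0.00804 mM) = 12438
Step-3 factor = 12438 / 520.83 = 23.881
v = 2150 μL / 23.881 = 90.0 μL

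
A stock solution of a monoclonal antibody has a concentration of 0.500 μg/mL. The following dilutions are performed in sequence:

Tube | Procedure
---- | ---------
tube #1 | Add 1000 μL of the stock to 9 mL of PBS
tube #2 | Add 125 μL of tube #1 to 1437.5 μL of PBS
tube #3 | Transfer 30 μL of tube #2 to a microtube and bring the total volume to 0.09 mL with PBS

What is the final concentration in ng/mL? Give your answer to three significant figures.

1.33 ng/mL

Step 1: 1000 μL + 9 mL = 10000 μL total → factor 10000/1000 = 10
Step 2: 125 μL + 1437.5 μL = 1562.5 μL total → factor 1562.5/125 = 12.5
Step 3: 30 μL brought to 0.09 mL → factor 90/30 = 3
Overall dilution factor = 10 × 12.5 × 3 = 375
Final = 0.500 μg/mL / 375 = 0.001333 μg/mL = 1.33 ng/mL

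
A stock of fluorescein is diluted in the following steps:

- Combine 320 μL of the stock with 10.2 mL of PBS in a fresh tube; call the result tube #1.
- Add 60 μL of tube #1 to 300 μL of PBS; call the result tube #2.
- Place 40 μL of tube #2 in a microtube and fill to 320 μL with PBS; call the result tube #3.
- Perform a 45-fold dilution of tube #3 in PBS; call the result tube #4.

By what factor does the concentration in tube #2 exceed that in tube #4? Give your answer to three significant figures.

Step 1: 320 μL + 10.2 mL = 10520 μL total → factor 10520/320 = 32.875
Step 2: 60 μL + 300 μL = 360 μL total → factor 360/60 = 6
Step 3: 40 μL brought to 320 μL → factor 320/40 = 8
Step 4: 45-fold → factor 45
Dilution factor to tube #2 = 197.25; to tube #4 = 71010
[tube #2]/[tube #4] = (factor to tube #4)/(factor to tube #2) = 71010/197.25 = 360

360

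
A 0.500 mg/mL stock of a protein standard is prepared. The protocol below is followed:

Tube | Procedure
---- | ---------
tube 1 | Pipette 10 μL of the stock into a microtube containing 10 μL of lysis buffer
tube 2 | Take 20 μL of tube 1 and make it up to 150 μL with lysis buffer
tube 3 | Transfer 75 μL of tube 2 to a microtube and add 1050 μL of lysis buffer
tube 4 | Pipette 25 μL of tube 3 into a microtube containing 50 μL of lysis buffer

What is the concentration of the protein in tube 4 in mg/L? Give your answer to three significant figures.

Step 1: 10 μL + 10 μL = 20 μL total → factor 20/10 = 2
Step 2: 20 μL brought to 150 μL → factor 150/20 = 7.5
Step 3: 75 μL + 1050 μL = 1125 μL total → factor 1125/75 = 15
Step 4: 25 μL + 50 μL = 75 μL total → factor 75/25 = 3
Overall dilution factor = 2 × 7.5 × 15 × 3 = 675
Final = 0.500 mg/mL / 675 = 0.0007407 mg/mL = 0.741 mg/L

0.741 mg/L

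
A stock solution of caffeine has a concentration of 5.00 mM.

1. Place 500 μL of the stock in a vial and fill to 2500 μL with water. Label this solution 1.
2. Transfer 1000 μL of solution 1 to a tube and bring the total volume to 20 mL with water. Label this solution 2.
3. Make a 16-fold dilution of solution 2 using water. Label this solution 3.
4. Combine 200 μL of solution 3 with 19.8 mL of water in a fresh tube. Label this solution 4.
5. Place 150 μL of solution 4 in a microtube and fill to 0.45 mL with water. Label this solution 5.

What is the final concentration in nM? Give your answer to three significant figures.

Step 1: 500 μL brought to 2500 μL → factor 2500/500 = 5
Step 2: 1000 μL brought to 20 mL → factor 20000/1000 = 20
Step 3: 16-fold → factor 16
Step 4: 200 μL + 19.8 mL = 20000 μL total → factor 20000/200 = 100
Step 5: 150 μL brought to 0.45 mL → factor 450/150 = 3
Overall dilution factor = 5 × 20 × 16 × 100 × 3 = 4.8 × 10^5
Final = 5.00 mM / 4.8 × 10^5 = 1.042 × 10^-5 mM = 10.4 nM

10.4 nM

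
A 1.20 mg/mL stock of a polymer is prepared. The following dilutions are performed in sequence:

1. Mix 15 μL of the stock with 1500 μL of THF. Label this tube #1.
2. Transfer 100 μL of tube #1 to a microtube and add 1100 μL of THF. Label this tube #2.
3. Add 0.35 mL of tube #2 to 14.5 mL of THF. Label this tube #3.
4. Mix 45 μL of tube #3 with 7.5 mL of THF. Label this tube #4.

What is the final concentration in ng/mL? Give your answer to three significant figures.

0.139 ng/mL

Step 1: 15 μL + 1500 μL = 1515 μL total → factor 1515/15 = 101
Step 2: 100 μL + 1100 μL = 1200 μL total → factor 1200/100 = 12
Step 3: 0.35 mL + 14.5 mL = 14.85 mL total → factor 14.85/0.35 = 42.429
Step 4: 45 μL + 7.5 mL = 7545 μL total → factor 7545/45 = 167.67
Overall dilution factor = 101 × 12 × 42.429 × 167.67 = 8.622 × 10^6
Final = 1.20 mg/mL / 8.622 × 10^6 = 1.392 × 10^-7 mg/mL = 0.139 ng/mL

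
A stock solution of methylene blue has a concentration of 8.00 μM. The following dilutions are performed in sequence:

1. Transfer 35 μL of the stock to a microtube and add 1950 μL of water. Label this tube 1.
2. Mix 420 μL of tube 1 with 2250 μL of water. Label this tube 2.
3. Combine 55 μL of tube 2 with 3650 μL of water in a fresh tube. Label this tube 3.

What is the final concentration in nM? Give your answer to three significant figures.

Step 1: 35 μL + 1950 μL = 1985 μL total → factor 1985/35 = 56.714
Step 2: 420 μL + 2250 μL = 2670 μL total → factor 2670/420 = 6.3571
Step 3: 55 μL + 3650 μL = 3705 μL total → factor 3705/55 = 67.364
Overall dilution factor = 56.714 × 6.3571 × 67.364 = 24287
Final = 8.00 μM / 24287 = 0.0003294 μM = 0.329 nM

0.329 nM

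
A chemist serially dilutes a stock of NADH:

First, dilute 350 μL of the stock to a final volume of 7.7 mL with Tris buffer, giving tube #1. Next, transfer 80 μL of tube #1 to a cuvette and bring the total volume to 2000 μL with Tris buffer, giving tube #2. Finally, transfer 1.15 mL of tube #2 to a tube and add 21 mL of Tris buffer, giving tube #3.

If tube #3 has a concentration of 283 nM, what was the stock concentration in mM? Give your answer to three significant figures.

Step 1: 350 μL brought to 7.7 mL → factor 7700/350 = 22
Step 2: 80 μL brought to 2000 μL → factor 2000/80 = 25
Step 3: 1.15 mL + 21 mL = 22.15 mL total → factor 22.15/1.15 = 19.261
Overall dilution factor = 22 × 25 × 19.261 = 10593
Stock = 283 nM × 10593 = 2.998 × 10^6 nM = 3.00 mM

3.00 mM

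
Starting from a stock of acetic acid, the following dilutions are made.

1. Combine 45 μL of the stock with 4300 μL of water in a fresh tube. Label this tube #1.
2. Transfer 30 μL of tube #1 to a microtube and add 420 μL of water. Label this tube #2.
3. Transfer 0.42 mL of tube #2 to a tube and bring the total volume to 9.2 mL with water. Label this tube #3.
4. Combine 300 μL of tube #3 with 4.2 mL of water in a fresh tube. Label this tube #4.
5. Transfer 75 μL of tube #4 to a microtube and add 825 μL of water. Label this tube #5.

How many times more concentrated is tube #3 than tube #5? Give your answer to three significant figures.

Step 1: 45 μL + 4300 μL = 4345 μL total → factor 4345/45 = 96.556
Step 2: 30 μL + 420 μL = 450 μL total → factor 450/30 = 15
Step 3: 0.42 mL brought to 9.2 mL → factor 9.2/0.42 = 21.905
Step 4: 300 μL + 4.2 mL = 4500 μL total → factor 4500/300 = 15
Step 5: 75 μL + 825 μL = 900 μL total → factor 900/75 = 12
Dilution factor to tube #3 = 31725; to tube #5 = 5.7106 × 10^6
[tube #3]/[tube #5] = (factor to tube #5)/(factor to tube #3) = 5.7106 × 10^6/31725 = 180

180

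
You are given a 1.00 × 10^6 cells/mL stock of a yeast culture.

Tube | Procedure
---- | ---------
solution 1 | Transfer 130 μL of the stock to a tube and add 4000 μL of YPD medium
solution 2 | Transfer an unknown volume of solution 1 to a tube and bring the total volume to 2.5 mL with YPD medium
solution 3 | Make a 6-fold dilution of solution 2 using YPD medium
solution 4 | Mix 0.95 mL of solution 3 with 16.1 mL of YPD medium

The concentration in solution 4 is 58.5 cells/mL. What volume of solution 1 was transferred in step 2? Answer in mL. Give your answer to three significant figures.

0.500 mL

Step 1: 130 μL + 4000 μL = 4130 μL total → factor 4130/130 = 31.769
Step 2: v brought to 2.5 mL → factor = 2.5 mL/v
Step 3: 6-fold → factor 6
Step 4: 0.95 mL + 16.1 mL = 17.05 mL total → factor 17.05/0.95 = 17.947
Product of known-step factors = 3421
Overall factor = 1.00 × 10^6 cells/mL / (58.5 cells/mL) = 17094
Step-2 factor = 17094 / 3421 = 4.9967
v = 2.5 mL / 4.9967 = 0.500 mL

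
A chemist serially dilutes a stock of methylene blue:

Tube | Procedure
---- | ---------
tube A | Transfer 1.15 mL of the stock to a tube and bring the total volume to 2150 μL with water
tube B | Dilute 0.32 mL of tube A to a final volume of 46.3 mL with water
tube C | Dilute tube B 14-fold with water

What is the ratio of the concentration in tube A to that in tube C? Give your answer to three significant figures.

2.03 × 10^3

Step 1: 1.15 mL brought to 2150 μL → factor 2.15/1.15 = 1.8696
Step 2: 0.32 mL brought to 46.3 mL → factor 46.3/0.32 = 144.69
Step 3: 14-fold → factor 14
Dilution factor to tube A = 1.8696; to tube C = 3787
[tube A]/[tube C] = (factor to tube C)/(factor to tube A) = 3787/1.8696 = 2.03 × 10^3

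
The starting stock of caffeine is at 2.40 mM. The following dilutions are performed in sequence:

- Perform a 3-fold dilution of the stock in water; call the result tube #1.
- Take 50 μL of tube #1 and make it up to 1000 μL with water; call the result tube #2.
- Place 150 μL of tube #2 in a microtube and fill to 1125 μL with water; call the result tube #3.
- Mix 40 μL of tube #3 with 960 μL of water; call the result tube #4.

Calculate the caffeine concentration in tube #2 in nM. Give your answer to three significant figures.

4.00 × 10^4 nM

Step 1: 3-fold → factor 3
Step 2: 50 μL brought to 1000 μL → factor 1000/50 = 20
Dilution factor through tube #2 = 3 × 20 = 60
[tube #2] = 2.40 mM / 60 = 0.04000 mM = 4.00 × 10^4 nM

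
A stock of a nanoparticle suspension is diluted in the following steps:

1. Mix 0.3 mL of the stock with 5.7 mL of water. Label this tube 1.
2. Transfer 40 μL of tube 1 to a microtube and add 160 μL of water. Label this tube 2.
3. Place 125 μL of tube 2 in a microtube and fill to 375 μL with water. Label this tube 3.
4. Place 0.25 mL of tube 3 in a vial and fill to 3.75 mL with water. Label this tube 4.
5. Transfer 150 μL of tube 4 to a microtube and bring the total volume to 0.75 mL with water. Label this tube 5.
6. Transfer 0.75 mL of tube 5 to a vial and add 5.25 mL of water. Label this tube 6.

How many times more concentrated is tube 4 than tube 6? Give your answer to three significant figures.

Step 1: 0.3 mL + 5.7 mL = 6 mL total → factor 6/0.3 = 20
Step 2: 40 μL + 160 μL = 200 μL total → factor 200/40 = 5
Step 3: 125 μL brought to 375 μL → factor 375/125 = 3
Step 4: 0.25 mL brought to 3.75 mL → factor 3.75/0.25 = 15
Step 5: 150 μL brought to 0.75 mL → factor 750/150 = 5
Step 6: 0.75 mL + 5.25 mL = 6 mL total → factor 6/0.75 = 8
Dilution factor to tube 4 = 4500; to tube 6 = 1.8 × 10^5
[tube 4]/[tube 6] = (factor to tube 6)/(factor to tube 4) = 1.8 × 10^5/4500 = 40.0

40.0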